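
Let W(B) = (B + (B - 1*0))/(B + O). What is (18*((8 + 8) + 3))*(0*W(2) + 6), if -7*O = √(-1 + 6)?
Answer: 2052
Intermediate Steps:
O = -√5/7 (O = -√(-1 + 6)/7 = -√5/7 ≈ -0.31944)
W(B) = 2*B/(B - √5/7) (W(B) = (B + (B - 1*0))/(B - √5/7) = (B + (B + 0))/(B - √5/7) = (B + B)/(B - √5/7) = (2*B)/(B - √5/7) = 2*B/(B - √5/7))
(18*((8 + 8) + 3))*(0*W(2) + 6) = (18*((8 + 8) + 3))*(0*(14*2/(-√5 + 7*2)) + 6) = (18*(16 + 3))*(0*(14*2/(-√5 + 14)) + 6) = (18*19)*(0*(14*2/(14 - √5)) + 6) = 342*(0*(28/(14 - √5)) + 6) = 342*(0 + 6) = 342*6 = 2052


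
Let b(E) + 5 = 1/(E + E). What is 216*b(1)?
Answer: -972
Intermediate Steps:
b(E) = -5 + 1/(2*E) (b(E) = -5 + 1/(E + E) = -5 + 1/(2*E))
216*b(1) = 216*(-5 + (1/2)/1) = 216*(-5 + (1/2)*1) = 216*(-5 + 1/2) = 216*(-9/2) = -972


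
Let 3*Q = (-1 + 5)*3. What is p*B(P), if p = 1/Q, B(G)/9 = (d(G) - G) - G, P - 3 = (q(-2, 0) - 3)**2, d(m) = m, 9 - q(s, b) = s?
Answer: -603/4 ≈ -150.75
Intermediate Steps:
q(s, b) = 9 - s
Q = 4 (Q = ((-1 + 5)*3)/3 = (4*3)/3 = (1/3)*12 = 4)
P = 67 (P = 3 + ((9 - 1*(-2)) - 3)**2 = 3 + ((9 + 2) - 3)**2 = 3 + (11 - 3)**2 = 3 + 8**2 = 3 + 64 = 67)
B(G) = -9*G (B(G) = 9*((G - G) - G) = 9*(0 - G) = 9*(-G) = -9*G)
p = 1/4 ≈ 0.25000
p*B(P) = (-9*67)/4 = (1/4)*(-603) = -603/4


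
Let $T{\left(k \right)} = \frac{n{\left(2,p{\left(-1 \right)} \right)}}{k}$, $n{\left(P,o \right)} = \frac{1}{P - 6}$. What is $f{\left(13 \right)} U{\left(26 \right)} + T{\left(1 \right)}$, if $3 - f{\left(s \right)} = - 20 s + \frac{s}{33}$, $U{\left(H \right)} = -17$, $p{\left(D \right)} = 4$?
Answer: $- \frac{589321}{132} \approx -4464.6$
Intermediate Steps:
$n{\left(P,o \right)} = \frac{1}{-6 + P}$
$T{\left(k \right)} = - \frac{1}{4 k}$ ($T{\left(k \right)} = \frac{1}{\left(-6 + 2\right) k} = \frac{1}{\left(-4\right) k} = - \frac{1}{4 k}$)
$f{\left(s \right)} = 3 + \frac{659 s}{33}$ ($f{\left(s \right)} = 3 - \left(- 20 s + \frac{s}{33}\right) = 3 - - \frac{659 s}{33} = 3 + \frac{659 s}{33}$)
$f{\left(13 \right)} U{\left(26 \right)} + T{\left(1 \right)} = \left(3 + \frac{659}{33} \cdot 13\right) \left(-17\right) - \frac{1}{4 \cdot 1} = \left(3 + \frac{8567}{33}\right) \left(-17\right) - \frac{1}{4} = \frac{8666}{33} \left(-17\right) - \frac{1}{4} = - \frac{147322}{33} - \frac{1}{4} = - \frac{589321}{132}$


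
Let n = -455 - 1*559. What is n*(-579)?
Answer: 587106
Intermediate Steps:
n = -1014 (n = -455 - 559 = -1014)
n*(-579) = -1014*(-579) = 587106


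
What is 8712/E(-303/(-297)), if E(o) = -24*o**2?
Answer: -3557763/10201 ≈ -348.77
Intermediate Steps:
8712/E(-303/(-297)) = 8712/((-24*(-303/(-297))**2)) = 8712/((-24*(-303*(-1/297))**2)) = 8712/((-24*(101/99)**2)) = 8712/((-24*10201/9801)) = 8712/(-81608/3267) = 8712*(-3267/81608) = -3557763/10201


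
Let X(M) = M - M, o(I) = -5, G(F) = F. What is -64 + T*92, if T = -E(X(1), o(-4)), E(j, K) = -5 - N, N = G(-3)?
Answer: 120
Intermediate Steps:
X(M) = 0
N = -3
E(j, K) = -2 (E(j, K) = -5 - 1*(-3) = -5 + 3 = -2)
T = 2 (T = -1*(-2) = 2)
-64 + T*92 = -64 + 2*92 = -64 + 184 = 120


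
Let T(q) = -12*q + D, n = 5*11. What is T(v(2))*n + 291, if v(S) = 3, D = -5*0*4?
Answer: -1689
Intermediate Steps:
D = 0 (D = 0*4 = 0)
n = 55
T(q) = -12*q (T(q) = -12*q + 0 = -12*q)
T(v(2))*n + 291 = -12*3*55 + 291 = -36*55 + 291 = -1980 + 291 = -1689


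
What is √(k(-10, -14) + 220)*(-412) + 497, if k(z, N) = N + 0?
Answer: 497 - 412*√206 ≈ -5416.3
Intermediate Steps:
k(z, N) = N
√(k(-10, -14) + 220)*(-412) + 497 = √(-14 + 220)*(-412) + 497 = √206*(-412) + 497 = -412*√206 + 497 = 497 - 412*√206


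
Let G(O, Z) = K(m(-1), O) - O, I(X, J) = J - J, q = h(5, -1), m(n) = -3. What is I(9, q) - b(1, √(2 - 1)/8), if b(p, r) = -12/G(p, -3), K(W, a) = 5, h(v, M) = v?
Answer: 3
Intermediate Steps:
q = 5
I(X, J) = 0
G(O, Z) = 5 - O
b(p, r) = -12/(5 - p)
I(9, q) - b(1, √(2 - 1)/8) = 0 - 12/(-5 + 1) = 0 - 12/(-4) = 0 - 12*(-1)/4 = 0 - 1*(-3) = 0 + 3 = 3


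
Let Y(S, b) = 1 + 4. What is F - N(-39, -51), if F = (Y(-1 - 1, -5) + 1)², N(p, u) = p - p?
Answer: 36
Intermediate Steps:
N(p, u) = 0
Y(S, b) = 5
F = 36 (F = (5 + 1)² = 6² = 36)
F - N(-39, -51) = 36 - 1*0 = 36 + 0 = 36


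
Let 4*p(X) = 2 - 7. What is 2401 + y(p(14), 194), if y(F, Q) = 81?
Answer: 2482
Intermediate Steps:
p(X) = -5/4 (p(X) = (2 - 7)/4 = (¼)*(-5) = -5/4)
2401 + y(p(14), 194) = 2401 + 81 = 2482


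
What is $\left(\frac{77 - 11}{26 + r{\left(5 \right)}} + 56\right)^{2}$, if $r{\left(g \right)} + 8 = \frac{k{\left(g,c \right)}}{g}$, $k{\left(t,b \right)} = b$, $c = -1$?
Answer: $\frac{28238596}{7921} \approx 3565.0$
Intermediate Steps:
$r{\left(g \right)} = -8 - \frac{1}{g}$
$\left(\frac{77 - 11}{26 + r{\left(5 \right)}} + 56\right)^{2} = \left(\frac{77 - 11}{26 - \frac{41}{5}} + 56\right)^{2} = \left(\frac{66}{26 - \frac{41}{5}} + 56\right)^{2} = \left(\frac{66}{\frac{89}{5}} + 56\right)^{2} = \left(66 \cdot \frac{5}{89} + 56\right)^{2} = \left(\frac{330}{89} + 56\right)^{2} = \left(\frac{5314}{89}\right)^{2} = \frac{28238596}{7921}$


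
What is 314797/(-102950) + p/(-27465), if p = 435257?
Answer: -10691121551/565504350 ≈ -18.905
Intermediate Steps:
314797/(-102950) + p/(-27465) = 314797/(-102950) + 435257/(-27465) = 314797*(-1/102950) + 435257*(-1/27465) = -314797/102950 - 435257/27465 = -10691121551/565504350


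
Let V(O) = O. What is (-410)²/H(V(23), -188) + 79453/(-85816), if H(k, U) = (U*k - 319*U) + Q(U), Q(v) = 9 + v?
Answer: 10018491143/4760127704 ≈ 2.1047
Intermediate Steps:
H(k, U) = 9 - 318*U + U*k (H(k, U) = (U*k - 319*U) + (9 + U) = (-319*U + U*k) + (9 + U) = 9 - 318*U + U*k)
(-410)²/H(V(23), -188) + 79453/(-85816) = (-410)²/(9 - 318*(-188) - 188*23) + 79453/(-85816) = 168100/(9 + 59784 - 4324) + 79453*(-1/85816) = 168100/55469 - 79453/85816 = 10018491143/4760127704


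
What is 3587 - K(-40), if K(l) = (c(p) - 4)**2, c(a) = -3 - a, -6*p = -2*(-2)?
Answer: 31922/9 ≈ 3546.9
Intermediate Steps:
p = -2/3 (p = -(-1)*(-2)/3 = -1/6*4 = -2/3 ≈ -0.66667)
K(l) = 361/9 (K(l) = ((-3 - 1*(-2/3)) - 4)**2 = ((-3 + 2/3) - 4)**2 = (-7/3 - 4)**2 = (-19/3)**2 = 361/9)
3587 - K(-40) = 3587 - 1*361/9 = 3587 - 361/9 = 31922/9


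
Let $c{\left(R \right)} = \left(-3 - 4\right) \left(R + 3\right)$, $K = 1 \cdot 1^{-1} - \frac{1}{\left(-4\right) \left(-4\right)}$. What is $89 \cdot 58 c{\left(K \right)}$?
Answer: $- \frac{1138221}{8} \approx -1.4228 \cdot 10^{5}$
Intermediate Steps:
$K = \frac{15}{16}$ ($K = 1 \cdot 1 - \frac{1}{16} = 1 - \frac{1}{16} = \frac{15}{16} \approx 0.9375$)
$c{\left(R \right)} = -21 - 7 R$ ($c{\left(R \right)} = - 7 \left(3 + R\right) = -21 - 7 R$)
$89 \cdot 58 c{\left(K \right)} = 89 \cdot 58 \left(-21 - \frac{105}{16}\right) = 5162 \left(-21 - \frac{105}{16}\right) = 5162 \left(- \frac{441}{16}\right) = - \frac{1138221}{8}$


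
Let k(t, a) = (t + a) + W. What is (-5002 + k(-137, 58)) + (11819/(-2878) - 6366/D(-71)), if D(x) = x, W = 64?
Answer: -1007681547/204338 ≈ -4931.4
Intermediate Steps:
k(t, a) = 64 + a + t (k(t, a) = (t + a) + 64 = (a + t) + 64 = 64 + a + t)
(-5002 + k(-137, 58)) + (11819/(-2878) - 6366/D(-71)) = (-5002 + (64 + 58 - 137)) + (11819/(-2878) - 6366/(-71)) = (-5002 - 15) + (11819*(-1/2878) - 6366*(-1/71)) = -5017 + (-11819/2878 + 6366/71) = -5017 + 17482199/204338 = -1007681547/204338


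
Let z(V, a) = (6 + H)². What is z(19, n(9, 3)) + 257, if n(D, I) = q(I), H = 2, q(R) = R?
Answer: 321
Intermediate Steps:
n(D, I) = I
z(V, a) = 64 (z(V, a) = (6 + 2)² = 8² = 64)
z(19, n(9, 3)) + 257 = 64 + 257 = 321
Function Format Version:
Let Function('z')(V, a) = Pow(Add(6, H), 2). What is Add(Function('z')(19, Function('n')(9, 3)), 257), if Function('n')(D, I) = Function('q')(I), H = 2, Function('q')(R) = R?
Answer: 321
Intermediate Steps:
Function('n')(D, I) = I
Function('z')(V, a) = 64 (Function('z')(V, a) = Pow(Add(6, 2), 2) = Pow(8, 2) = 64)
Add(Function('z')(19, Function('n')(9, 3)), 257) = Add(64, 257) = 321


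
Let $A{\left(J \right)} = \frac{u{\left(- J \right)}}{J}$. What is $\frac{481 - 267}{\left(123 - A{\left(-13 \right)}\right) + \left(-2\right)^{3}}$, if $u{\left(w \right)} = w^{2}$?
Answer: $\frac{107}{64} \approx 1.6719$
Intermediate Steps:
$A{\left(J \right)} = J$ ($A{\left(J \right)} = \frac{\left(- J\right)^{2}}{J} = \frac{J^{2}}{J} = J$)
$\frac{481 - 267}{\left(123 - A{\left(-13 \right)}\right) + \left(-2\right)^{3}} = \frac{481 - 267}{\left(123 - -13\right) + \left(-2\right)^{3}} = \frac{214}{\left(123 + 13\right) - 8} = \frac{214}{136 - 8} = \frac{214}{128} = 214 \cdot \frac{1}{128} = \frac{107}{64}$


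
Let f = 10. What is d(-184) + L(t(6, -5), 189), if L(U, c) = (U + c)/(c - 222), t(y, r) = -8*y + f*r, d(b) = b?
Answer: -6163/33 ≈ -186.76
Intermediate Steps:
t(y, r) = -8*y + 10*r
L(U, c) = (U + c)/(-222 + c)
d(-184) + L(t(6, -5), 189) = -184 + ((-8*6 + 10*(-5)) + 189)/(-222 + 189) = -184 + ((-48 - 50) + 189)/(-33) = -184 - (-98 + 189)/33 = -184 - 1/33*91 = -184 - 91/33 = -6163/33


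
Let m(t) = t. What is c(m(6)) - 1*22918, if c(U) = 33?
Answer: -22885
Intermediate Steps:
c(m(6)) - 1*22918 = 33 - 1*22918 = 33 - 22918 = -22885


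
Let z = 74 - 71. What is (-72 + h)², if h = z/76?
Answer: 29909961/5776 ≈ 5178.3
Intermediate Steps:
z = 3
h = 3/76 ≈ 0.039474
(-72 + h)² = (-72 + 3/76)² = (-5469/76)² = 29909961/5776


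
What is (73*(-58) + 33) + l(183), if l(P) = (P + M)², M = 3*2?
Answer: 31520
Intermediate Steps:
M = 6
l(P) = (6 + P)² (l(P) = (P + 6)² = (6 + P)²)
(73*(-58) + 33) + l(183) = (73*(-58) + 33) + (6 + 183)² = (-4234 + 33) + 189² = -4201 + 35721 = 31520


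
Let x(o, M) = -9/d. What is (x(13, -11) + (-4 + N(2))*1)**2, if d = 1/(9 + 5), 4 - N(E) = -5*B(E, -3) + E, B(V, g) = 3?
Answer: 12769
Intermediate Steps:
N(E) = 19 - E (N(E) = 4 - (-5*3 + E) = 4 - (-15 + E) = 4 + (15 - E) = 19 - E)
d = 1/14 ≈ 0.071429
x(o, M) = -126 (x(o, M) = -9/1/14 = -9*14 = -126)
(x(13, -11) + (-4 + N(2))*1)**2 = (-126 + (-4 + (19 - 1*2))*1)**2 = (-126 + (-4 + (19 - 2))*1)**2 = (-126 + (-4 + 17)*1)**2 = (-126 + 13*1)**2 = (-126 + 13)**2 = (-113)**2 = 12769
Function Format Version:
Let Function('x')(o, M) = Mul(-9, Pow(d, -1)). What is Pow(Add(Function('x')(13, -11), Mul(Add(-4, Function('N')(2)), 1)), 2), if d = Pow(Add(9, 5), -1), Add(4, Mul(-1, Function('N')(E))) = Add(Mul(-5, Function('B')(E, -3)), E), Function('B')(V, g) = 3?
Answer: 12769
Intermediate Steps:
Function('N')(E) = Add(19, Mul(-1, E)) (Function('N')(E) = Add(4, Mul(-1, Add(Mul(-5, 3), E))) = Add(4, Mul(-1, Add(-15, E))) = Add(4, Add(15, Mul(-1, E))) = Add(19, Mul(-1, E)))
d = Rational(1, 14) (d = Pow(14, -1) = Rational(1, 14) ≈ 0.071429)
Function('x')(o, M) = -126 (Function('x')(o, M) = Mul(-9, Pow(Rational(1, 14), -1)) = Mul(-9, 14) = -126)
Pow(Add(Function('x')(13, -11), Mul(Add(-4, Function('N')(2)), 1)), 2) = Pow(Add(-126, Mul(Add(-4, Add(19, Mul(-1, 2))), 1)), 2) = Pow(Add(-126, Mul(Add(-4, Add(19, -2)), 1)), 2) = Pow(Add(-126, Mul(Add(-4, 17), 1)), 2) = Pow(Add(-126, Mul(13, 1)), 2) = Pow(Add(-126, 13), 2) = Pow(-113, 2) = 12769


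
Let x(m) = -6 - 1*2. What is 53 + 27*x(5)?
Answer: -163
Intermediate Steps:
x(m) = -8 (x(m) = -6 - 2 = -8)
53 + 27*x(5) = 53 + 27*(-8) = 53 - 216 = -163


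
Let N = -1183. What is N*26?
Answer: -30758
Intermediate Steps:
N*26 = -1183*26 = -30758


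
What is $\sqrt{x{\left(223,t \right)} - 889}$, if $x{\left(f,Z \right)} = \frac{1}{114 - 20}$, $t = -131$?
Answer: $\frac{3 i \sqrt{872790}}{94} \approx 29.816 i$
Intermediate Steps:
$x{\left(f,Z \right)} = \frac{1}{94}$
$\sqrt{x{\left(223,t \right)} - 889} = \sqrt{\frac{1}{94} - 889} = \sqrt{- \frac{83565}{94}} = \frac{3 i \sqrt{872790}}{94}$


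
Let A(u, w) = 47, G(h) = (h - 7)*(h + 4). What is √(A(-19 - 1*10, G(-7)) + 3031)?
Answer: 9*√38 ≈ 55.480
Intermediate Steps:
G(h) = (-7 + h)*(4 + h)
√(A(-19 - 1*10, G(-7)) + 3031) = √(47 + 3031) = √3078 = 9*√38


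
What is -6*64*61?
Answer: -23424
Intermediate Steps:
-6*64*61 = -384*61 = -23424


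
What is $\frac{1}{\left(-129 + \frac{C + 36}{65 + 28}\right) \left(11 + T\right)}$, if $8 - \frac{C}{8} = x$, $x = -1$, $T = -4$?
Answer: $- \frac{31}{27741} \approx -0.0011175$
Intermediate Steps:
$C = 72$ ($C = 64 - -8 = 64 + 8 = 72$)
$\frac{1}{\left(-129 + \frac{C + 36}{65 + 28}\right) \left(11 + T\right)} = \frac{1}{\left(-129 + \frac{72 + 36}{65 + 28}\right) \left(11 - 4\right)} = \frac{1}{\left(-129 + \frac{108}{93}\right) 7} = \frac{1}{\left(-129 + 108 \cdot \frac{1}{93}\right) 7} = \frac{1}{\left(-129 + \frac{36}{31}\right) 7} = \frac{1}{\left(- \frac{3963}{31}\right) 7} = \frac{1}{- \frac{27741}{31}} = - \frac{31}{27741}$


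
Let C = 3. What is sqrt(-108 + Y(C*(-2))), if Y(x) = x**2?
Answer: 6*I*sqrt(2) ≈ 8.4853*I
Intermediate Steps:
sqrt(-108 + Y(C*(-2))) = sqrt(-108 + (3*(-2))**2) = sqrt(-108 + (-6)**2) = sqrt(-108 + 36) = sqrt(-72) = 6*I*sqrt(2)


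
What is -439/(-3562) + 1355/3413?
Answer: 6324817/12157106 ≈ 0.52026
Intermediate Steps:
-439/(-3562) + 1355/3413 = -439*(-1/3562) + 1355*(1/3413) = 439/3562 + 1355/3413 = 6324817/12157106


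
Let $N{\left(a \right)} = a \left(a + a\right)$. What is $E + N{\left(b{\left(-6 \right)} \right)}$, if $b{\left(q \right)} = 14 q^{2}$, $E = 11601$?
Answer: $519633$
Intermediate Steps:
$N{\left(a \right)} = 2 a^{2}$ ($N{\left(a \right)} = a 2 a = 2 a^{2}$)
$E + N{\left(b{\left(-6 \right)} \right)} = 11601 + 2 \left(14 \left(-6\right)^{2}\right)^{2} = 11601 + 2 \left(14 \cdot 36\right)^{2} = 11601 + 2 \cdot 504^{2} = 11601 + 2 \cdot 254016 = 11601 + 508032 = 519633$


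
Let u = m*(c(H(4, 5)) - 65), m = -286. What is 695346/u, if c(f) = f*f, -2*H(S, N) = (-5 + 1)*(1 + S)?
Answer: -347673/5005 ≈ -69.465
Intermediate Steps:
H(S, N) = 2 + 2*S (H(S, N) = -(-5 + 1)*(1 + S)/2 = -(-2)*(1 + S) = -(-4 - 4*S)/2 = 2 + 2*S)
c(f) = f**2
u = -10010 (u = -286*((2 + 2*4)**2 - 65) = -286*((2 + 8)**2 - 65) = -286*(10**2 - 65) = -286*(100 - 65) = -286*35 = -10010)
695346/u = 695346/(-10010) = 695346*(-1/10010) = -347673/5005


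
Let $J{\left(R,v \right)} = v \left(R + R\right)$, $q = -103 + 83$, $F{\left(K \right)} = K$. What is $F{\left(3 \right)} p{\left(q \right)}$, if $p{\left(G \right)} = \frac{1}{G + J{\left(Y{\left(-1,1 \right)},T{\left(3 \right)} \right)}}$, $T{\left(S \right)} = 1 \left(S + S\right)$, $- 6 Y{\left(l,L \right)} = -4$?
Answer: $- \frac{1}{4} \approx -0.25$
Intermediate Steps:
$q = -20$
$Y{\left(l,L \right)} = \frac{2}{3}$ ($Y{\left(l,L \right)} = \left(- \frac{1}{6}\right) \left(-4\right) = \frac{2}{3}$)
$T{\left(S \right)} = 2 S$ ($T{\left(S \right)} = 1 \cdot 2 S = 2 S$)
$J{\left(R,v \right)} = 2 R v$ ($J{\left(R,v \right)} = v 2 R = 2 R v$)
$p{\left(G \right)} = \frac{1}{8 + G}$ ($p{\left(G \right)} = \frac{1}{G + 2 \cdot \frac{2}{3} \cdot 2 \cdot 3} = \frac{1}{G + 2 \cdot \frac{2}{3} \cdot 6} = \frac{1}{G + 8} = \frac{1}{8 + G}$)
$F{\left(3 \right)} p{\left(q \right)} = \frac{3}{8 - 20} = \frac{3}{-12} = 3 \left(- \frac{1}{12}\right) = - \frac{1}{4}$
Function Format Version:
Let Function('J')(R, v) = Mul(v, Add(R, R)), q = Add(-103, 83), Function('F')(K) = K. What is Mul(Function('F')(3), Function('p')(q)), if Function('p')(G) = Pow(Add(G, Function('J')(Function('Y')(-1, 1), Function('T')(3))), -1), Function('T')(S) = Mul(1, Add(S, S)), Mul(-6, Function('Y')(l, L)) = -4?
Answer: Rational(-1, 4) ≈ -0.25000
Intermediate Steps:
q = -20
Function('Y')(l, L) = Rational(2, 3) (Function('Y')(l, L) = Mul(Rational(-1, 6), -4) = Rational(2, 3))
Function('T')(S) = Mul(2, S) (Function('T')(S) = Mul(1, Mul(2, S)) = Mul(2, S))
Function('J')(R, v) = Mul(2, R, v) (Function('J')(R, v) = Mul(v, Mul(2, R)) = Mul(2, R, v))
Function('p')(G) = Pow(Add(8, G), -1) (Function('p')(G) = Pow(Add(G, Mul(2, Rational(2, 3), Mul(2, 3))), -1) = Pow(Add(G, Mul(2, Rational(2, 3), 6)), -1) = Pow(Add(G, 8), -1) = Pow(Add(8, G), -1))
Mul(Function('F')(3), Function('p')(q)) = Mul(3, Pow(Add(8, -20), -1)) = Mul(3, Pow(-12, -1)) = Mul(3, Rational(-1, 12)) = Rational(-1, 4)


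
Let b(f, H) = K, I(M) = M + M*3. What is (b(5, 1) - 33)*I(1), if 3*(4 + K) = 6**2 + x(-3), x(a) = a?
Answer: -104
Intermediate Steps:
I(M) = 4*M (I(M) = M + 3*M = 4*M)
K = 7 (K = -4 + (6**2 - 3)/3 = -4 + (36 - 3)/3 = -4 + (1/3)*33 = -4 + 11 = 7)
b(f, H) = 7
(b(5, 1) - 33)*I(1) = (7 - 33)*(4*1) = -26*4 = -104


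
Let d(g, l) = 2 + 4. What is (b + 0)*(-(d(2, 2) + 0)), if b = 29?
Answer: -174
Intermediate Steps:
d(g, l) = 6
(b + 0)*(-(d(2, 2) + 0)) = (29 + 0)*(-(6 + 0)) = 29*(-1*6) = 29*(-6) = -174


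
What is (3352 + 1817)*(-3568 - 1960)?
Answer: -28574232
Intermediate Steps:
(3352 + 1817)*(-3568 - 1960) = 5169*(-5528) = -28574232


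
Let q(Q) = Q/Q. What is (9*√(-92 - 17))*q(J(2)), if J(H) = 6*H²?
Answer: 9*I*√109 ≈ 93.963*I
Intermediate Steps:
q(Q) = 1
(9*√(-92 - 17))*q(J(2)) = (9*√(-92 - 17))*1 = (9*√(-109))*1 = (9*(I*√109))*1 = (9*I*√109)*1 = 9*I*√109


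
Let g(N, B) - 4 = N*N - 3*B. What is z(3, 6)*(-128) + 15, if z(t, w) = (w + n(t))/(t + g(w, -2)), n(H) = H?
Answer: -417/49 ≈ -8.5102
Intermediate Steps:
g(N, B) = 4 + N² - 3*B (g(N, B) = 4 + (N*N - 3*B) = 4 + (N² - 3*B) = 4 + N² - 3*B)
z(t, w) = (t + w)/(10 + t + w²) (z(t, w) = (w + t)/(t + (4 + w² - 3*(-2))) = (t + w)/(t + (4 + w² + 6)) = (t + w)/(t + (10 + w²)) = (t + w)/(10 + t + w²))
z(3, 6)*(-128) + 15 = ((3 + 6)/(10 + 3 + 6²))*(-128) + 15 = (9/(10 + 3 + 36))*(-128) + 15 = (9/49)*(-128) + 15 = -1152/49 + 15 = -417/49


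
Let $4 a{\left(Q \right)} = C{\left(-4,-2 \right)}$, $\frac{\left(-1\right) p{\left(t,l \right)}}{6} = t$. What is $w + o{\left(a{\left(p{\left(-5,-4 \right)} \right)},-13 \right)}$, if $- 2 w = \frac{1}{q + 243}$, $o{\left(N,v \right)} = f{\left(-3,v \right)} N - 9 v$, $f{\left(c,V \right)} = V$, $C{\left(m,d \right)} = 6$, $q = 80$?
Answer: $\frac{31492}{323} \approx 97.498$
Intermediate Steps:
$p{\left(t,l \right)} = - 6 t$
$a{\left(Q \right)} = \frac{3}{2}$ ($a{\left(Q \right)} = \frac{1}{4} \cdot 6 = \frac{3}{2}$)
$o{\left(N,v \right)} = - 9 v + N v$ ($o{\left(N,v \right)} = v N - 9 v = N v - 9 v = - 9 v + N v$)
$w = - \frac{1}{646}$ ($w = - \frac{1}{2 \left(80 + 243\right)} = - \frac{1}{2 \cdot 323} = \left(- \frac{1}{2}\right) \frac{1}{323} = - \frac{1}{646} \approx -0.001548$)
$w + o{\left(a{\left(p{\left(-5,-4 \right)} \right)},-13 \right)} = - \frac{1}{646} - 13 \left(-9 + \frac{3}{2}\right) = - \frac{1}{646} - - \frac{195}{2} = - \frac{1}{646} + \frac{195}{2} = \frac{31492}{323}$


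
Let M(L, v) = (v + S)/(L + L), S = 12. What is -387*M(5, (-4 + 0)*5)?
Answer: 1548/5 ≈ 309.60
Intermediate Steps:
M(L, v) = (12 + v)/(2*L) (M(L, v) = (v + 12)/(L + L) = (12 + v)/((2*L)) = (12 + v)*(1/(2*L)) = (12 + v)/(2*L))
-387*M(5, (-4 + 0)*5) = -387*(12 + (-4 + 0)*5)/(2*5) = -387*(12 - 4*5)/(2*5) = -387*(12 - 20)/(2*5) = -387*(-8)/(2*5) = -387*(-4/5) = 1548/5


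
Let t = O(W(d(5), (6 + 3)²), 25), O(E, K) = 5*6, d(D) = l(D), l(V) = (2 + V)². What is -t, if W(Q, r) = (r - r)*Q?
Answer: -30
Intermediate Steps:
d(D) = (2 + D)²
W(Q, r) = 0 (W(Q, r) = 0*Q = 0)
O(E, K) = 30
t = 30
-t = -1*30 = -30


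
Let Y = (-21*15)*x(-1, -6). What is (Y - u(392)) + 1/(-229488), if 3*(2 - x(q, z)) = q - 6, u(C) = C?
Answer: -403210417/229488 ≈ -1757.0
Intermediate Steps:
x(q, z) = 4 - q/3 (x(q, z) = 2 - (q - 6)/3 = 2 - (-6 + q)/3 = 2 + (2 - q/3) = 4 - q/3)
Y = -1365 (Y = (-21*15)*(4 - ⅓*(-1)) = -315*(4 + ⅓) = -315*13/3 = -1365)
(Y - u(392)) + 1/(-229488) = (-1365 - 1*392) + 1/(-229488) = (-1365 - 392) - 1/229488 = -1757 - 1/229488 = -403210417/229488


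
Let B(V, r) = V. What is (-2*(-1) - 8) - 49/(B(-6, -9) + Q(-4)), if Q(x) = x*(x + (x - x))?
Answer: -109/10 ≈ -10.900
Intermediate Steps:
Q(x) = x² (Q(x) = x*(x + 0) = x*x = x²)
(-2*(-1) - 8) - 49/(B(-6, -9) + Q(-4)) = (-2*(-1) - 8) - 49/(-6 + (-4)²) = (2 - 8) - 49/(-6 + 16) = -6 - 49/10 = -109/10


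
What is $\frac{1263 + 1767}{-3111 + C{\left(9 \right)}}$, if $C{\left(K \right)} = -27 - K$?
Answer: $- \frac{1010}{1049} \approx -0.96282$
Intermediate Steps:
$\frac{1263 + 1767}{-3111 + C{\left(9 \right)}} = \frac{1263 + 1767}{-3111 - 36} = \frac{3030}{-3111 - 36} = \frac{3030}{-3147} = 3030 \left(- \frac{1}{3147}\right) = - \frac{1010}{1049}$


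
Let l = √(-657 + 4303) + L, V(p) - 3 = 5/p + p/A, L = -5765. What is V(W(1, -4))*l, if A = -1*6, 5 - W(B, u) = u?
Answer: -213305/18 + 37*√3646/18 ≈ -11726.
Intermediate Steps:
W(B, u) = 5 - u
A = -6
V(p) = 3 + 5/p - p/6 (V(p) = 3 + (5/p + p/(-6)) = 3 + (5/p + p*(-⅙)) = 3 + (5/p - p/6) = 3 + 5/p - p/6)
l = -5765 + √3646 (l = √(-657 + 4303) - 5765 = √3646 - 5765 = -5765 + √3646 ≈ -5704.6)
V(W(1, -4))*l = (3 + 5/(5 - 1*(-4)) - (5 - 1*(-4))/6)*(-5765 + √3646) = (3 + 5/(5 + 4) - (5 + 4)/6)*(-5765 + √3646) = (3 + 5/9 - ⅙*9)*(-5765 + √3646) = (3 + 5*(⅑) - 3/2)*(-5765 + √3646) = (3 + 5/9 - 3/2)*(-5765 + √3646) = 37*(-5765 + √3646)/18 = -213305/18 + 37*√3646/18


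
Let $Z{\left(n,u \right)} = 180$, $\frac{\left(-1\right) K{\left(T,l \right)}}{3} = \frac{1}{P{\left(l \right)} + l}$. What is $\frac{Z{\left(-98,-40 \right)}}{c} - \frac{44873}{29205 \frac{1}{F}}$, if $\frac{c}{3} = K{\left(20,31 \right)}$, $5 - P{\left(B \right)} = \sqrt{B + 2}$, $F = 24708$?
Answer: $- \frac{376583228}{9735} + 20 \sqrt{33} \approx -38569.0$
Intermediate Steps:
$P{\left(B \right)} = 5 - \sqrt{2 + B}$ ($P{\left(B \right)} = 5 - \sqrt{B + 2} = 5 - \sqrt{2 + B}$)
$K{\left(T,l \right)} = - \frac{3}{5 + l - \sqrt{2 + l}}$ ($K{\left(T,l \right)} = - \frac{3}{\left(5 - \sqrt{2 + l}\right) + l} = - \frac{3}{5 + l - \sqrt{2 + l}}$)
$c = - \frac{9}{36 - \sqrt{33}}$ ($c = 3 \left(- \frac{3}{5 + 31 - \sqrt{2 + 31}}\right) = 3 \left(- \frac{3}{5 + 31 - \sqrt{33}}\right) = 3 \left(- \frac{3}{36 - \sqrt{33}}\right) = - \frac{9}{36 - \sqrt{33}} \approx -0.29747$)
$\frac{Z{\left(-98,-40 \right)}}{c} - \frac{44873}{29205 \frac{1}{F}} = \frac{180}{- \frac{108}{421} - \frac{3 \sqrt{33}}{421}} - \frac{44873}{29205 \cdot \frac{1}{24708}} = \frac{180}{- \frac{108}{421} - \frac{3 \sqrt{33}}{421}} - \frac{44873}{\frac{9735}{8236}} = \frac{180}{- \frac{108}{421} - \frac{3 \sqrt{33}}{421}} - \frac{369574028}{9735} = - \frac{369574028}{9735} + \frac{180}{- \frac{108}{421} - \frac{3 \sqrt{33}}{421}}$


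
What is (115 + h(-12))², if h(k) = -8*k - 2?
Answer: 43681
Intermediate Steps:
h(k) = -2 - 8*k
(115 + h(-12))² = (115 + (-2 - 8*(-12)))² = (115 + (-2 + 96))² = (115 + 94)² = 209² = 43681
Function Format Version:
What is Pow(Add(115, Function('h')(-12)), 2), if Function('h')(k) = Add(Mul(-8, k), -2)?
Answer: 43681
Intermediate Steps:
Function('h')(k) = Add(-2, Mul(-8, k))
Pow(Add(115, Function('h')(-12)), 2) = Pow(Add(115, Add(-2, Mul(-8, -12))), 2) = Pow(Add(115, Add(-2, 96)), 2) = Pow(Add(115, 94), 2) = Pow(209, 2) = 43681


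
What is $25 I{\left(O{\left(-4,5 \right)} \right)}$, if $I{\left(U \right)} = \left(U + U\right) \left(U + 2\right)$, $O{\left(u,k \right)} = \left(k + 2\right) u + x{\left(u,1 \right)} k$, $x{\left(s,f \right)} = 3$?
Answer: $7150$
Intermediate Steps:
$O{\left(u,k \right)} = 3 k + u \left(2 + k\right)$ ($O{\left(u,k \right)} = \left(k + 2\right) u + 3 k = \left(2 + k\right) u + 3 k = u \left(2 + k\right) + 3 k = 3 k + u \left(2 + k\right)$)
$I{\left(U \right)} = 2 U \left(2 + U\right)$
$25 I{\left(O{\left(-4,5 \right)} \right)} = 25 \cdot 2 \left(2 \left(-4\right) + 3 \cdot 5 + 5 \left(-4\right)\right) \left(2 + \left(2 \left(-4\right) + 3 \cdot 5 + 5 \left(-4\right)\right)\right) = 25 \cdot 2 \left(-8 + 15 - 20\right) \left(2 - 13\right) = 25 \cdot 2 \left(-13\right) \left(2 - 13\right) = 25 \cdot 2 \left(-13\right) \left(-11\right) = 25 \cdot 286 = 7150$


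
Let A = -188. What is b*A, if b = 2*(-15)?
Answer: 5640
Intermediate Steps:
b = -30
b*A = -30*(-188) = 5640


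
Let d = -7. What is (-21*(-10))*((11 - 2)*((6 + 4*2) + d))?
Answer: 13230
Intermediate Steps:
(-21*(-10))*((11 - 2)*((6 + 4*2) + d)) = (-21*(-10))*((11 - 2)*((6 + 4*2) - 7)) = 210*(9*((6 + 8) - 7)) = 210*(9*(14 - 7)) = 210*(9*7) = 210*63 = 13230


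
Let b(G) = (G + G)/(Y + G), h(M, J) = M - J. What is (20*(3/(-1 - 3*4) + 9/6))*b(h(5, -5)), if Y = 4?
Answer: 3300/91 ≈ 36.264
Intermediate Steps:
b(G) = 2*G/(4 + G) (b(G) = (G + G)/(4 + G) = (2*G)/(4 + G) = 2*G/(4 + G))
(20*(3/(-1 - 3*4) + 9/6))*b(h(5, -5)) = (20*(3/(-1 - 3*4) + 9/6))*(2*(5 - 1*(-5))/(4 + (5 - 1*(-5)))) = (20*(3/(-1 - 12) + 9*(1/6)))*(2*(5 + 5)/(4 + (5 + 5))) = (20*(3/(-13) + 3/2))*(2*10/(4 + 10)) = (20*(3*(-1/13) + 3/2))*(2*10/14) = (20*(-3/13 + 3/2))*(2*10*(1/14)) = (20*(33/26))*(10/7) = (330/13)*(10/7) = 3300/91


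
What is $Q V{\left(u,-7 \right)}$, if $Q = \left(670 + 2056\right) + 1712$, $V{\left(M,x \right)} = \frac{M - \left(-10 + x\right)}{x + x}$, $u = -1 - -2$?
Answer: $-5706$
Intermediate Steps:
$u = 1$ ($u = -1 + 2 = 1$)
$V{\left(M,x \right)} = \frac{10 + M - x}{2 x}$
$Q = 4438$ ($Q = 2726 + 1712 = 4438$)
$Q V{\left(u,-7 \right)} = 4438 \frac{10 + 1 - -7}{2 \left(-7\right)} = 4438 \cdot \frac{1}{2} \left(- \frac{1}{7}\right) \left(10 + 1 + 7\right) = 4438 \cdot \frac{1}{2} \left(- \frac{1}{7}\right) 18 = 4438 \left(- \frac{9}{7}\right) = -5706$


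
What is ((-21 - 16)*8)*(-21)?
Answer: 6216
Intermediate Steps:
((-21 - 16)*8)*(-21) = -37*8*(-21) = -296*(-21) = 6216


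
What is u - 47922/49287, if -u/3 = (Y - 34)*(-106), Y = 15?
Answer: -14182856/2347 ≈ -6043.0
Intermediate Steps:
u = -6042 (u = -3*(15 - 34)*(-106) = -(-57)*(-106) = -3*2014 = -6042)
u - 47922/49287 = -6042 - 47922/49287 = -6042 - 1*2282/2347 = -6042 - 2282/2347 = -14182856/2347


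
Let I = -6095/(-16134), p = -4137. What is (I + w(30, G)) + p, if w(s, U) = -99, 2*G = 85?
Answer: -68337529/16134 ≈ -4235.6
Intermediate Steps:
G = 85/2 (G = (½)*85 = 85/2 ≈ 42.500)
I = 6095/16134 (I = -6095*(-1/16134) = 6095/16134 ≈ 0.37777)
(I + w(30, G)) + p = (6095/16134 - 99) - 4137 = -1591171/16134 - 4137 = -68337529/16134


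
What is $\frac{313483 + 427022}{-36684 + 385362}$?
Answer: $\frac{246835}{116226} \approx 2.1237$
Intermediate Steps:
$\frac{313483 + 427022}{-36684 + 385362} = \frac{740505}{348678} = 740505 \cdot \frac{1}{348678} = \frac{246835}{116226}$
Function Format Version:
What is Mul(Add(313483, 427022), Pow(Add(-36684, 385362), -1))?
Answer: Rational(246835, 116226) ≈ 2.1237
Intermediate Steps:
Mul(Add(313483, 427022), Pow(Add(-36684, 385362), -1)) = Mul(740505, Pow(348678, -1)) = Mul(740505, Rational(1, 348678)) = Rational(246835, 116226)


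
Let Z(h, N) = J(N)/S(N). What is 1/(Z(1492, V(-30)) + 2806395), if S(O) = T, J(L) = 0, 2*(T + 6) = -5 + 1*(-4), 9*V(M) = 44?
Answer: 1/2806395 ≈ 3.5633e-7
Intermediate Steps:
V(M) = 44/9 (V(M) = (1/9)*44 = 44/9)
T = -21/2 (T = -6 + (-5 + 1*(-4))/2 = -6 + (-5 - 4)/2 = -6 + (1/2)*(-9) = -6 - 9/2 = -21/2 ≈ -10.500)
S(O) = -21/2
Z(h, N) = 0 (Z(h, N) = 0/(-21/2) = 0*(-2/21) = 0)
1/(Z(1492, V(-30)) + 2806395) = 1/(0 + 2806395) = 1/2806395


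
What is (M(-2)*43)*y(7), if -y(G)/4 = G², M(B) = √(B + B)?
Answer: -16856*I ≈ -16856.0*I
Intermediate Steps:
M(B) = √2*√B (M(B) = √(2*B) = √2*√B)
y(G) = -4*G²
(M(-2)*43)*y(7) = ((√2*√(-2))*43)*(-4*7²) = ((√2*(I*√2))*43)*(-4*49) = ((2*I)*43)*(-196) = (86*I)*(-196) = -16856*I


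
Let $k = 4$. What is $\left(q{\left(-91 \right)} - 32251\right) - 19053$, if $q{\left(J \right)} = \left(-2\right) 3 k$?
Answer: $-51328$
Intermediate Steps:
$q{\left(J \right)} = -24$ ($q{\left(J \right)} = \left(-2\right) 3 \cdot 4 = \left(-6\right) 4 = -24$)
$\left(q{\left(-91 \right)} - 32251\right) - 19053 = \left(-24 - 32251\right) - 19053 = -32275 - 19053 = -51328$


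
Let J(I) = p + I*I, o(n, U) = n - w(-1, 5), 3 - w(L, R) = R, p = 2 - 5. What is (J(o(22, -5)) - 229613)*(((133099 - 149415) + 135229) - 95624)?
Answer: -5334112560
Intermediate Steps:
p = -3
w(L, R) = 3 - R
o(n, U) = 2 + n (o(n, U) = n - (3 - 1*5) = n - (3 - 5) = n - 1*(-2) = n + 2 = 2 + n)
J(I) = -3 + I² (J(I) = -3 + I*I = -3 + I²)
(J(o(22, -5)) - 229613)*(((133099 - 149415) + 135229) - 95624) = ((-3 + (2 + 22)²) - 229613)*(((133099 - 149415) + 135229) - 95624) = ((-3 + 24²) - 229613)*((-16316 + 135229) - 95624) = ((-3 + 576) - 229613)*(118913 - 95624) = (573 - 229613)*23289 = -229040*23289 = -5334112560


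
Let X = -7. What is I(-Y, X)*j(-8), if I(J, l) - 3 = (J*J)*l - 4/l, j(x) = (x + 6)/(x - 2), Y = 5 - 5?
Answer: 5/7 ≈ 0.71429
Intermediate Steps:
Y = 0
j(x) = (6 + x)/(-2 + x)
I(J, l) = 3 - 4/l + l*J² (I(J, l) = 3 + ((J*J)*l - 4/l) = 3 + (J²*l - 4/l) = 3 + (l*J² - 4/l) = 3 + (-4/l + l*J²) = 3 - 4/l + l*J²)
I(-Y, X)*j(-8) = (3 - 4/(-7) - 7*(-1*0)²)*((6 - 8)/(-2 - 8)) = (3 - 4*(-⅐) - 7*0²)*(-2/(-10)) = (3 + 4/7 - 7*0)*(-⅒*(-2)) = (3 + 4/7 + 0)*(⅕) = (25/7)*(⅕) = 5/7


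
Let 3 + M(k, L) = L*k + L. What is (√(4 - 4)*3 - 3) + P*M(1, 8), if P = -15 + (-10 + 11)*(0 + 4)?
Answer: -146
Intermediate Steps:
M(k, L) = -3 + L + L*k (M(k, L) = -3 + (L*k + L) = -3 + (L + L*k) = -3 + L + L*k)
P = -11 (P = -15 + 1*4 = -15 + 4 = -11)
(√(4 - 4)*3 - 3) + P*M(1, 8) = (√(4 - 4)*3 - 3) - 11*(-3 + 8 + 8*1) = (√0*3 - 3) - 11*(-3 + 8 + 8) = (0*3 - 3) - 11*13 = (0 - 3) - 143 = -3 - 143 = -146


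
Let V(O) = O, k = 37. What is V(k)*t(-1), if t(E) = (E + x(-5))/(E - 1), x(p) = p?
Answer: 111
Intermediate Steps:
t(E) = (-5 + E)/(-1 + E) (t(E) = (E - 5)/(E - 1) = (-5 + E)/(-1 + E))
V(k)*t(-1) = 37*((-5 - 1)/(-1 - 1)) = 37*(-6/(-2)) = 37*(-1/2*(-6)) = 37*3 = 111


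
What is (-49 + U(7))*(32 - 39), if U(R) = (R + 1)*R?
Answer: -49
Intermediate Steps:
U(R) = R*(1 + R) (U(R) = (1 + R)*R = R*(1 + R))
(-49 + U(7))*(32 - 39) = (-49 + 7*(1 + 7))*(32 - 39) = (-49 + 7*8)*(-7) = (-49 + 56)*(-7) = 7*(-7) = -49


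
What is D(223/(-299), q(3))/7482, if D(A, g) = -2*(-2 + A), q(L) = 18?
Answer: 821/1118559 ≈ 0.00073398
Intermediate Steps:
D(A, g) = 4 - 2*A
D(223/(-299), q(3))/7482 = (4 - 446/(-299))/7482 = (4 - 446*(-1)/299)*(1/7482) = (4 - 2*(-223/299))*(1/7482) = (4 + 446/299)*(1/7482) = (1642/299)*(1/7482) = 821/1118559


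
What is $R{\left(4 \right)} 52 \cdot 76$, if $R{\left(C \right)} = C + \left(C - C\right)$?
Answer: $15808$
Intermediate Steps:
$R{\left(C \right)} = C$ ($R{\left(C \right)} = C + 0 = C$)
$R{\left(4 \right)} 52 \cdot 76 = 4 \cdot 52 \cdot 76 = 208 \cdot 76 = 15808$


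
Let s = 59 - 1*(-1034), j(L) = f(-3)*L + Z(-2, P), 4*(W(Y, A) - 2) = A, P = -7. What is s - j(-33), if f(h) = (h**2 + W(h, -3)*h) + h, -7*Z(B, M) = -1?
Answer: 32679/28 ≈ 1167.1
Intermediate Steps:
W(Y, A) = 2 + A/4
Z(B, M) = 1/7 (Z(B, M) = -1/7*(-1) = 1/7)
f(h) = h**2 + 9*h/4 (f(h) = (h**2 + (2 + (1/4)*(-3))*h) + h = (h**2 + (2 - 3/4)*h) + h = (h**2 + 5*h/4) + h = h**2 + 9*h/4)
j(L) = 1/7 + 9*L/4 (j(L) = ((1/4)*(-3)*(9 + 4*(-3)))*L + 1/7 = ((1/4)*(-3)*(9 - 12))*L + 1/7 = ((1/4)*(-3)*(-3))*L + 1/7 = 9*L/4 + 1/7 = 1/7 + 9*L/4)
s = 1093 (s = 59 + 1034 = 1093)
s - j(-33) = 1093 - (1/7 + (9/4)*(-33)) = 1093 - (1/7 - 297/4) = 1093 - 1*(-2075/28) = 1093 + 2075/28 = 32679/28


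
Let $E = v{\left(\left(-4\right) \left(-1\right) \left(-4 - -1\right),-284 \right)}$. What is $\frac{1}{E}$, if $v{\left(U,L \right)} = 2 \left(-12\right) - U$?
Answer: $- \frac{1}{12} \approx -0.083333$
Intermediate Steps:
$v{\left(U,L \right)} = -24 - U$
$E = -12$ ($E = -24 - \left(-4\right) \left(-1\right) \left(-4 - -1\right) = -24 - 4 \left(-4 + 1\right) = -24 - 4 \left(-3\right) = -24 - -12 = -24 + 12 = -12$)
$\frac{1}{E} = \frac{1}{-12} = - \frac{1}{12}$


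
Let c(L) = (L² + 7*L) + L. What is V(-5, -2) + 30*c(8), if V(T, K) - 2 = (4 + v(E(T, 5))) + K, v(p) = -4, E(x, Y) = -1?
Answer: 3840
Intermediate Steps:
c(L) = L² + 8*L
V(T, K) = 2 + K (V(T, K) = 2 + ((4 - 4) + K) = 2 + (0 + K) = 2 + K)
V(-5, -2) + 30*c(8) = (2 - 2) + 30*(8*(8 + 8)) = 0 + 30*(8*16) = 0 + 30*128 = 0 + 3840 = 3840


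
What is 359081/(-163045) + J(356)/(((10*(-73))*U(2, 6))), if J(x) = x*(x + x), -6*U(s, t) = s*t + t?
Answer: 810819097/7141371 ≈ 113.54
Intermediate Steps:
U(s, t) = -t/6 - s*t/6 (U(s, t) = -(s*t + t)/6 = -(t + s*t)/6 = -t/6 - s*t/6)
J(x) = 2*x² (J(x) = x*(2*x) = 2*x²)
359081/(-163045) + J(356)/(((10*(-73))*U(2, 6))) = 359081/(-163045) + (2*356²)/(((10*(-73))*(-⅙*6*(1 + 2)))) = 359081*(-1/163045) + (2*126736)/((-(-365)*6*3/3)) = -359081/163045 + 253472/((-730*(-3))) = -359081/163045 + 253472/2190 = -359081/163045 + 253472*(1/2190) = -359081/163045 + 126736/1095 = 810819097/7141371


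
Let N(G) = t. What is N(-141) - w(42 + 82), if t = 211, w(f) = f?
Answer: 87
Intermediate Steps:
N(G) = 211
N(-141) - w(42 + 82) = 211 - (42 + 82) = 211 - 1*124 = 211 - 124 = 87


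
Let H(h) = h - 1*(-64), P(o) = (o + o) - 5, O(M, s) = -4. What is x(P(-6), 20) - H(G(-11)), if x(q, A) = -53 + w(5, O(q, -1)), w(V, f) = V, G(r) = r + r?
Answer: -90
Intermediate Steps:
G(r) = 2*r
P(o) = -5 + 2*o (P(o) = 2*o - 5 = -5 + 2*o)
x(q, A) = -48 (x(q, A) = -53 + 5 = -48)
H(h) = 64 + h (H(h) = h + 64 = 64 + h)
x(P(-6), 20) - H(G(-11)) = -48 - (64 + 2*(-11)) = -48 - (64 - 22) = -48 - 1*42 = -48 - 42 = -90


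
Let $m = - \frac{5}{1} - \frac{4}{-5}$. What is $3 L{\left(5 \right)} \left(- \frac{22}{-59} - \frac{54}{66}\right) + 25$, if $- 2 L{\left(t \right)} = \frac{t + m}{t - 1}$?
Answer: $\frac{163117}{6490} \approx 25.134$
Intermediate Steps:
$m = - \frac{21}{5}$ ($m = \left(-5\right) 1 - - \frac{4}{5} = -5 + \frac{4}{5} = - \frac{21}{5} \approx -4.2$)
$L{\left(t \right)} = - \frac{- \frac{21}{5} + t}{2 \left(-1 + t\right)}$ ($L{\left(t \right)} = - \frac{\left(t - \frac{21}{5}\right) \frac{1}{t - 1}}{2} = - \frac{\left(- \frac{21}{5} + t\right) \frac{1}{-1 + t}}{2} = - \frac{\frac{1}{-1 + t} \left(- \frac{21}{5} + t\right)}{2} = - \frac{- \frac{21}{5} + t}{2 \left(-1 + t\right)}$)
$3 L{\left(5 \right)} \left(- \frac{22}{-59} - \frac{54}{66}\right) + 25 = 3 \frac{21 - 25}{10 \left(-1 + 5\right)} \left(- \frac{22}{-59} - \frac{54}{66}\right) + 25 = 3 \frac{21 - 25}{10 \cdot 4} \left(\left(-22\right) \left(- \frac{1}{59}\right) - \frac{9}{11}\right) + 25 = 3 \cdot \frac{1}{10} \cdot \frac{1}{4} \left(-4\right) \left(\frac{22}{59} - \frac{9}{11}\right) + 25 = 3 \left(- \frac{1}{10}\right) \left(- \frac{289}{649}\right) + 25 = \left(- \frac{3}{10}\right) \left(- \frac{289}{649}\right) + 25 = \frac{867}{6490} + 25 = \frac{163117}{6490}$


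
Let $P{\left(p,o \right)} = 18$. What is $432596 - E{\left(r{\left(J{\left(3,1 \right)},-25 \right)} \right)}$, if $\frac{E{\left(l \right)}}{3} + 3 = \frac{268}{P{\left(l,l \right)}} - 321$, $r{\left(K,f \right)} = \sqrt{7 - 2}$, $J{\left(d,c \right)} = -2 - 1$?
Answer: $\frac{1300570}{3} \approx 4.3352 \cdot 10^{5}$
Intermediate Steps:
$J{\left(d,c \right)} = -3$
$r{\left(K,f \right)} = \sqrt{5}$
$E{\left(l \right)} = - \frac{2782}{3}$ ($E{\left(l \right)} = -9 + 3 \left(\frac{268}{18} - 321\right) = -9 + 3 \left(268 \cdot \frac{1}{18} - 321\right) = -9 + 3 \left(\frac{134}{9} - 321\right) = -9 + 3 \left(- \frac{2755}{9}\right) = -9 - \frac{2755}{3} = - \frac{2782}{3}$)
$432596 - E{\left(r{\left(J{\left(3,1 \right)},-25 \right)} \right)} = 432596 - - \frac{2782}{3} = 432596 + \frac{2782}{3} = \frac{1300570}{3}$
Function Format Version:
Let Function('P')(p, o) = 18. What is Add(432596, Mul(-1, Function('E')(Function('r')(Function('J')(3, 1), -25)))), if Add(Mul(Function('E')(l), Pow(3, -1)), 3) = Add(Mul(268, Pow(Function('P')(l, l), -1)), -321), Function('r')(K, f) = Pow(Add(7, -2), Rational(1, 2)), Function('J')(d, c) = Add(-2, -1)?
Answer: Rational(1300570, 3) ≈ 4.3352e+5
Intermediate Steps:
Function('J')(d, c) = -3
Function('r')(K, f) = Pow(5, Rational(1, 2))
Function('E')(l) = Rational(-2782, 3) (Function('E')(l) = Add(-9, Mul(3, Add(Mul(268, Pow(18, -1)), -321))) = Add(-9, Mul(3, Add(Mul(268, Rational(1, 18)), -321))) = Add(-9, Mul(3, Add(Rational(134, 9), -321))) = Add(-9, Mul(3, Rational(-2755, 9))) = Add(-9, Rational(-2755, 3)) = Rational(-2782, 3))
Add(432596, Mul(-1, Function('E')(Function('r')(Function('J')(3, 1), -25)))) = Add(432596, Mul(-1, Rational(-2782, 3))) = Add(432596, Rational(2782, 3)) = Rational(1300570, 3)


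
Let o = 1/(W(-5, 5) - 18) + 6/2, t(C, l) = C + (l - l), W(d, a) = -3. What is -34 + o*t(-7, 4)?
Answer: -164/3 ≈ -54.667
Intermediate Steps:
t(C, l) = C (t(C, l) = C + 0 = C)
o = 62/21 (o = 1/(-3 - 18) + 6/2 = 1/(-21) + 6*(½) = -1/21 + 3 = 62/21 ≈ 2.9524)
-34 + o*t(-7, 4) = -34 + (62/21)*(-7) = -34 - 62/3 = -164/3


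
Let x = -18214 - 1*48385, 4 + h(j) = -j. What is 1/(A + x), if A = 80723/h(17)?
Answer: -21/1479302 ≈ -1.4196e-5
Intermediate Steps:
h(j) = -4 - j
A = -80723/21 (A = 80723/(-4 - 1*17) = 80723/(-4 - 17) = 80723/(-21) = 80723*(-1/21) = -80723/21 ≈ -3844.0)
x = -66599 (x = -18214 - 48385 = -66599)
1/(A + x) = 1/(-80723/21 - 66599) = 1/(-1479302/21) = -21/1479302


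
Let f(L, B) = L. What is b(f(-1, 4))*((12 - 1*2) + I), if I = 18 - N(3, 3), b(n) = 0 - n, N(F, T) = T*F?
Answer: 19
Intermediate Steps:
N(F, T) = F*T
b(n) = -n
I = 9 (I = 18 - 3*3 = 18 - 1*9 = 18 - 9 = 9)
b(f(-1, 4))*((12 - 1*2) + I) = (-1*(-1))*((12 - 1*2) + 9) = 1*((12 - 2) + 9) = 1*(10 + 9) = 1*19 = 19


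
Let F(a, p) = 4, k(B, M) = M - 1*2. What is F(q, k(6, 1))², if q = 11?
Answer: 16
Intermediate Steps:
k(B, M) = -2 + M (k(B, M) = M - 2 = -2 + M)
F(q, k(6, 1))² = 4² = 16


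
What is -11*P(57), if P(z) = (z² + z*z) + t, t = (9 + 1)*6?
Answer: -72138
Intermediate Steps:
t = 60 (t = 10*6 = 60)
P(z) = 60 + 2*z² (P(z) = (z² + z*z) + 60 = (z² + z²) + 60 = 2*z² + 60 = 60 + 2*z²)
-11*P(57) = -11*(60 + 2*57²) = -11*(60 + 2*3249) = -11*(60 + 6498) = -11*6558 = -72138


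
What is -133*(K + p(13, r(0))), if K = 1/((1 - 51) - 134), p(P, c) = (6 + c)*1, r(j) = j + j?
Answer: -146699/184 ≈ -797.28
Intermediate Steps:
r(j) = 2*j
p(P, c) = 6 + c
K = -1/184 (K = 1/(-50 - 134) = 1/(-184) = -1/184 ≈ -0.0054348)
-133*(K + p(13, r(0))) = -133*(-1/184 + (6 + 2*0)) = -133*(-1/184 + (6 + 0)) = -133*(-1/184 + 6) = -133*1103/184 = -146699/184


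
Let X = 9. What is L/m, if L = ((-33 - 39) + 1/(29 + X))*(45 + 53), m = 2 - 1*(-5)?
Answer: -19145/19 ≈ -1007.6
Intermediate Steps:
m = 7 (m = 2 + 5 = 7)
L = -134015/19 (L = ((-33 - 39) + 1/(29 + 9))*(45 + 53) = (-72 + 1/38)*98 = -2735/38*98 = -134015/19 ≈ -7053.4)
L/m = -134015/19/7 = (1/7)*(-134015/19) = -19145/19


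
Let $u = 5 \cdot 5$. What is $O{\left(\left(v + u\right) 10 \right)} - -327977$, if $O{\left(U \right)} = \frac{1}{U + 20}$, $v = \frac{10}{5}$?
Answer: $\frac{95113331}{290} \approx 3.2798 \cdot 10^{5}$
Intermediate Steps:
$v = 2$ ($v = 10 \cdot \frac{1}{5} = 2$)
$u = 25$
$O{\left(U \right)} = \frac{1}{20 + U}$
$O{\left(\left(v + u\right) 10 \right)} - -327977 = \frac{1}{20 + \left(2 + 25\right) 10} - -327977 = \frac{1}{20 + 27 \cdot 10} + 327977 = \frac{1}{20 + 270} + 327977 = \frac{1}{290} + 327977 = \frac{95113331}{290}$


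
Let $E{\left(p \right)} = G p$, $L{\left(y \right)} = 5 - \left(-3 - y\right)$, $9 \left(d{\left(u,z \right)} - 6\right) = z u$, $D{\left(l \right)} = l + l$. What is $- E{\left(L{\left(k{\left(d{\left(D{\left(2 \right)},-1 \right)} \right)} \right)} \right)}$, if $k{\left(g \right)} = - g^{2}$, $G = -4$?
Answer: $- \frac{7408}{81} \approx -91.457$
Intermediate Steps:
$D{\left(l \right)} = 2 l$
$d{\left(u,z \right)} = 6 + \frac{u z}{9}$ ($d{\left(u,z \right)} = 6 + \frac{z u}{9} = 6 + \frac{u z}{9}$)
$L{\left(y \right)} = 8 + y$ ($L{\left(y \right)} = 5 + \left(3 + y\right) = 8 + y$)
$E{\left(p \right)} = - 4 p$
$- E{\left(L{\left(k{\left(d{\left(D{\left(2 \right)},-1 \right)} \right)} \right)} \right)} = - \left(-4\right) \left(8 - \left(6 + \frac{1}{9} \cdot 2 \cdot 2 \left(-1\right)\right)^{2}\right) = - \left(-4\right) \left(8 - \left(6 + \frac{1}{9} \cdot 4 \left(-1\right)\right)^{2}\right) = - \left(-4\right) \left(8 - \left(6 - \frac{4}{9}\right)^{2}\right) = - \left(-4\right) \left(8 - \left(\frac{50}{9}\right)^{2}\right) = - \left(-4\right) \left(8 - \frac{2500}{81}\right) = - \frac{\left(-4\right) \left(-1852\right)}{81} = \left(-1\right) \frac{7408}{81} = - \frac{7408}{81}$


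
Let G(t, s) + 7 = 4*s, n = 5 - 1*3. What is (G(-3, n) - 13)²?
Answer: 144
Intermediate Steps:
n = 2 (n = 5 - 3 = 2)
G(t, s) = -7 + 4*s
(G(-3, n) - 13)² = ((-7 + 4*2) - 13)² = ((-7 + 8) - 13)² = (1 - 13)² = (-12)² = 144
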